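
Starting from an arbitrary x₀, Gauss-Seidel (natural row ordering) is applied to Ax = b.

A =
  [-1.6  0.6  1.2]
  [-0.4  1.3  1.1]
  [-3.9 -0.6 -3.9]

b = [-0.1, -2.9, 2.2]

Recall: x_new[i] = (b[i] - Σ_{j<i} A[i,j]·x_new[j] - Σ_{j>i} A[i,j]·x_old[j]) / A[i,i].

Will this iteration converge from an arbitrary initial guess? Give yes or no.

yes

Write A = D+L+U with D = diag(-1.6, 1.3, -3.9).
T_GS = -(D+L)⁻¹U: row 0 first, T[0,2] = -(1.2)/(-1.6) = +0.7500; later rows by forward substitution.
  T[0,:] = [+0.0000  +0.3750  +0.7500]
  T[1,:] = [+0.0000  +0.1154  -0.6154]
  T[2,:] = [+0.0000  -0.3928  -0.6553]
|roots of det(T-λI)|: 0.8946, 0.3547, 0.0000.
spectral radius ρ = 0.8946; 0.8946 < 1: convergent.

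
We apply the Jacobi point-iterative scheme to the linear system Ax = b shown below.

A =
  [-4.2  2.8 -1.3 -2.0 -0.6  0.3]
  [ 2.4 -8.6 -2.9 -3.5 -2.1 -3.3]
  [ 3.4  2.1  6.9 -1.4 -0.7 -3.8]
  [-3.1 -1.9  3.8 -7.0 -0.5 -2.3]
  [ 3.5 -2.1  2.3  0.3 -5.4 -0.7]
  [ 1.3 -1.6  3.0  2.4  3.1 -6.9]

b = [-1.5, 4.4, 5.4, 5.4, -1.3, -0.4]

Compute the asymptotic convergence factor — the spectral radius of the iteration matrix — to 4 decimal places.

Diagonal D = diag(-4.2, -8.6, 6.9, -7, -5.4, -6.9); L, U strict lower/upper.
Jacobi: T = -D⁻¹(L+U), T[5,4] = -(3.1)/(-6.9) = +0.4493; T[5,5] = 0.
  T[0,:] = [+0.0000 +0.6667 -0.3095 -0.4762 -0.1429 +0.0714]
  T[1,:] = [+0.2791 +0.0000 -0.3372 -0.4070 -0.2442 -0.3837]
  T[2,:] = [-0.4928 -0.3043 +0.0000 +0.2029 +0.1014 +0.5507]
  T[3,:] = [-0.4429 -0.2714 +0.5429 +0.0000 -0.0714 -0.3286]
  T[4,:] = [+0.6481 -0.3889 +0.4259 +0.0556 +0.0000 -0.1296]
  T[5,:] = [+0.1884 -0.2319 +0.4348 +0.3478 +0.4493 +0.0000]
|roots of det(T-λI)|: 1.2834, 0.6161, 0.6161, 0.3988, 0.3915, 0.3915.
ρ(T) = max|λ| = 1.2834; 1.2834 > 1: divergent.

1.2834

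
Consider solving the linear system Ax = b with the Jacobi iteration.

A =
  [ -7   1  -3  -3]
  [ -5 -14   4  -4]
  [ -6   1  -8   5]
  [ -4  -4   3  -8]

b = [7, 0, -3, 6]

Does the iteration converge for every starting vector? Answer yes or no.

Split A = D + L + U, D = diag(-7, -14, -8, -8).
Jacobi T = -D⁻¹(L+U): T[0,2] = -(-3)/(-7) = -0.4286; T[0,0] = 0.
  T[0,:] = [+0.0000  +0.1429  -0.4286  -0.4286]
  T[1,:] = [-0.3571  +0.0000  +0.2857  -0.2857]
  T[2,:] = [-0.7500  +0.1250  +0.0000  +0.6250]
  T[3,:] = [-0.5000  -0.5000  +0.3750  +0.0000]
moduli |λ_i(T)| = 0.9077, 0.7159, 0.5652, 0.3733.
spectral radius ρ = 0.9077; 0.9077 < 1, so it converges for any x₀.

yes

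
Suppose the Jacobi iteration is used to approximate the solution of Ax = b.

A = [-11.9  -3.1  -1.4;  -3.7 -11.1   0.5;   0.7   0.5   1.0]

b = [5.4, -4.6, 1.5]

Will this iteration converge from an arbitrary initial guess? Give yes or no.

yes

Let D = diag(-11.9, -11.1, 1); L, U the strict triangles.
Jacobi: T = -D⁻¹(L+U), T[0,1] = -(-3.1)/(-11.9) = -0.2605; T[0,0] = 0.
  T[0,:] = [+0.0000  -0.2605  -0.1176]
  T[1,:] = [-0.3333  +0.0000  +0.0450]
  T[2,:] = [-0.7000  -0.5000  +0.0000]
|λ(T)| sorted: 0.4171, 0.3358, 0.0814.
ρ = 0.4171; 0.4171 < 1: convergent.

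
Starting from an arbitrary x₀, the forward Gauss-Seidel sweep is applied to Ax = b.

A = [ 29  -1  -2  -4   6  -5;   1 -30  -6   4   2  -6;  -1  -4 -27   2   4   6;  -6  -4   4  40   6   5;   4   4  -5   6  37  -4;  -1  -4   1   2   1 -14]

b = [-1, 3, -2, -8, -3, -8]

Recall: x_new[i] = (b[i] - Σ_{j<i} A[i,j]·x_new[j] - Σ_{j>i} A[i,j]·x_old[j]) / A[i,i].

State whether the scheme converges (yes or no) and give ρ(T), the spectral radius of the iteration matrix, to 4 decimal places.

Split A = D + L + U, D = diag(29, -30, -27, 40, 37, -14).
GS T = -(D+L)⁻¹U: row 0 first, T[0,2] = -(-2)/(29) = +0.0690; later rows by forward substitution.
  T[0,:] = [+0.0000  +0.0345  +0.0690  +0.1379  -0.2069  +0.1724]
  T[1,:] = [+0.0000  +0.0011  -0.1977  +0.1379  +0.0598  -0.1943]
  T[2,:] = [+0.0000  -0.0014  +0.0267  +0.0485  +0.1470  +0.2446]
  T[3,:] = [+0.0000  +0.0054  -0.0121  +0.0296  -0.1898  -0.1430]
  T[4,:] = [+0.0000  -0.0049  +0.0195  -0.0281  +0.0665  +0.1667]
  T[5,:] = [+0.0000  -0.0025  +0.0531  -0.0436  -0.0142  +0.0521]
|λ(T)| sorted: 0.2372, 0.0822, 0.0822, 0.0614, 0.0060, 0.0000.
ρ = 0.2372; 0.2372 < 1, so it converges for any x₀.

yes, ρ = 0.2372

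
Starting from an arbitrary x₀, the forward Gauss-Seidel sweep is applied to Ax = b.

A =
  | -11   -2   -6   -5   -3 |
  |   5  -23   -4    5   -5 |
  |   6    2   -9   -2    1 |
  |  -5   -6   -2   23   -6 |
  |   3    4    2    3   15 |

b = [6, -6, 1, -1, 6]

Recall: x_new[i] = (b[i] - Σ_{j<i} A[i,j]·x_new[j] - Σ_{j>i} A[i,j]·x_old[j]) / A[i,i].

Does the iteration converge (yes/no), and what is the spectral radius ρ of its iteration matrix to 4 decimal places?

Write A = D+L+U with D = diag(-11, -23, -9, 23, 15).
GS T = -(D+L)⁻¹U: row 0 first, T[0,4] = -(-3)/(-11) = -0.2727; later rows by forward substitution.
  T[0,:] = [+0.0000  -0.1818  -0.5455  -0.4545  -0.2727]
  T[1,:] = [+0.0000  -0.0395  -0.2925  +0.1186  -0.2767]
  T[2,:] = [+0.0000  -0.1300  -0.4286  -0.4989  -0.1322]
  T[3,:] = [+0.0000  -0.0611  -0.2322  -0.1113  +0.1179]
  T[4,:] = [+0.0000  +0.0765  +0.2907  +0.1481  +0.1224]
eigenvalue magnitudes: 0.6566, 0.1408, 0.1408, 0.0282, 0.0000.
ρ(T) = max|λ| = 0.6566; 0.6566 < 1, so it converges for any x₀.

yes, ρ = 0.6566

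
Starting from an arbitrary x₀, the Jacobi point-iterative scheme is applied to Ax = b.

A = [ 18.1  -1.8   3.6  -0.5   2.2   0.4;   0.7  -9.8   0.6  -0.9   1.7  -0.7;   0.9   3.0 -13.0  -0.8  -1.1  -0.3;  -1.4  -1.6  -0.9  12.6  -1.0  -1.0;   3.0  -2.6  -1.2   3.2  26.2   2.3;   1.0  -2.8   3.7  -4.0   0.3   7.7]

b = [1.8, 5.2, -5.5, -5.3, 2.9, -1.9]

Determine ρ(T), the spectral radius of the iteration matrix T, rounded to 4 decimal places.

0.3176

Split A = D + L + U, D = diag(18.1, -9.8, -13, 12.6, 26.2, 7.7).
Jacobi: T = -D⁻¹(L+U), T[0,5] = -(0.4)/(18.1) = -0.0221; T[0,0] = 0.
  T[0,:] = [+0.0000, +0.0994, -0.1989, +0.0276, -0.1215, -0.0221]
  T[1,:] = [+0.0714, +0.0000, +0.0612, -0.0918, +0.1735, -0.0714]
  T[2,:] = [+0.0692, +0.2308, +0.0000, -0.0615, -0.0846, -0.0231]
  T[3,:] = [+0.1111, +0.1270, +0.0714, +0.0000, +0.0794, +0.0794]
  T[4,:] = [-0.1145, +0.0992, +0.0458, -0.1221, +0.0000, -0.0878]
  T[5,:] = [-0.1299, +0.3636, -0.4805, +0.5195, -0.0390, +0.0000]
moduli |λ_i(T)| = 0.3176, 0.2654, 0.2654, 0.1510, 0.1444, 0.1444.
ρ(T) = max|λ| = 0.3176; 0.3176 < 1: convergent.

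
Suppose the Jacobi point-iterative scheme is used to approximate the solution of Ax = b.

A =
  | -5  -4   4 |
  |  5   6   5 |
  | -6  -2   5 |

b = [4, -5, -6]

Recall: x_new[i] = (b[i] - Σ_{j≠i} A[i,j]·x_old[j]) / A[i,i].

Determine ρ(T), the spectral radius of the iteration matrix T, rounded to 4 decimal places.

1.3047

Let D = diag(-5, 6, 5); L, U the strict triangles.
Jacobi T = -D⁻¹(L+U): T[2,1] = -(-2)/(5) = +0.4000; T[2,2] = 0.
  T[0,:] = [+0.0000, -0.8000, +0.8000]
  T[1,:] = [-0.8333, +0.0000, -0.8333]
  T[2,:] = [+1.2000, +0.4000, +0.0000]
|roots of det(T-λI)|: 1.3047, 0.7817, 0.5229.
spectral radius ρ = 1.3047; 1.3047 > 1, so it fails to converge.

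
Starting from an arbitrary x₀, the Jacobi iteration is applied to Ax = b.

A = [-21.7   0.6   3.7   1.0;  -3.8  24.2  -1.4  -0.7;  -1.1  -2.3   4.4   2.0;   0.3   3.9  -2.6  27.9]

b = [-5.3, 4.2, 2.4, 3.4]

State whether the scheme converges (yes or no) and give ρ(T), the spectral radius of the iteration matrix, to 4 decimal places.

yes, ρ = 0.3346

Split A = D + L + U, D = diag(-21.7, 24.2, 4.4, 27.9).
Jacobi T = -D⁻¹(L+U): T[2,0] = -(-1.1)/(4.4) = +0.2500; T[2,2] = 0.
  T[0,:] = [+0.0000 +0.0276 +0.1705 +0.0461]
  T[1,:] = [+0.1570 +0.0000 +0.0579 +0.0289]
  T[2,:] = [+0.2500 +0.5227 +0.0000 -0.4545]
  T[3,:] = [-0.0108 -0.1398 +0.0932 +0.0000]
|roots of det(T-λI)|: 0.3346, 0.2354, 0.2354, 0.1257.
ρ(T) = max|λ| = 0.3346; 0.3346 < 1: convergent.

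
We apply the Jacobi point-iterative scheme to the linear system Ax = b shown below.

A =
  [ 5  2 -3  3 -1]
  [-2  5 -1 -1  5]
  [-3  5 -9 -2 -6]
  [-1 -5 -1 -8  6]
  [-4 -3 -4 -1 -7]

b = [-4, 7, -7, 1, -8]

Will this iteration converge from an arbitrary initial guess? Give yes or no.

Diagonal D = diag(5, 5, -9, -8, -7); L, U strict lower/upper.
Jacobi: T = -D⁻¹(L+U), T[2,1] = -(5)/(-9) = +0.5556; T[2,2] = 0.
  T[0,:] = [+0.0000  -0.4000  +0.6000  -0.6000  +0.2000]
  T[1,:] = [+0.4000  +0.0000  +0.2000  +0.2000  -1.0000]
  T[2,:] = [-0.3333  +0.5556  +0.0000  -0.2222  -0.6667]
  T[3,:] = [-0.1250  -0.6250  -0.1250  +0.0000  +0.7500]
  T[4,:] = [-0.5714  -0.4286  -0.5714  -0.1429  +0.0000]
moduli |λ_i(T)| = 1.2223, 0.9276, 0.9276, 0.7398, 0.0724.
ρ = 1.2223; 1.2223 > 1, so it fails to converge.

no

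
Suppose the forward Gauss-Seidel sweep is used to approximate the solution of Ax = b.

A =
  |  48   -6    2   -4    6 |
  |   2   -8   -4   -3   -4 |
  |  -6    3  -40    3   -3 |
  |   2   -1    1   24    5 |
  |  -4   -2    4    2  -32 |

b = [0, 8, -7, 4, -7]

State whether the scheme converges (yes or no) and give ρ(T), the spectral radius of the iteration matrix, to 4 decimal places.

A = D + L + U where D = diag(48, -8, -40, 24, -32).
T_GS = -(D+L)⁻¹U: row 0 first, T[0,2] = -(2)/(48) = -0.0417; later rows by forward substitution.
  T[0,:] = [+0.0000, +0.1250, -0.0417, +0.0833, -0.1250]
  T[1,:] = [+0.0000, +0.0312, -0.5104, -0.3542, -0.5312]
  T[2,:] = [+0.0000, -0.0164, -0.0320, +0.0359, -0.0961]
  T[3,:] = [+0.0000, -0.0084, -0.0165, -0.0232, -0.2160]
  T[4,:] = [+0.0000, -0.0202, +0.0321, +0.0148, +0.0233]
|eigenvalues of T|: 0.1504, 0.1264, 0.1264, 0.0508, 0.0000.
spectral radius ρ = 0.1504; 0.1504 < 1 ⇒ converges.

yes, ρ = 0.1504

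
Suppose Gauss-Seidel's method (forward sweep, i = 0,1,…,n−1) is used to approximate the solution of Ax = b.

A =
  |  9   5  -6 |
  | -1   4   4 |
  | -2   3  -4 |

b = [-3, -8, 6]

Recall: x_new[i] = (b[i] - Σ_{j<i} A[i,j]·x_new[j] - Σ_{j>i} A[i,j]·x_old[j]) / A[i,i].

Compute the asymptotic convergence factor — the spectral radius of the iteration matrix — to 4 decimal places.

Diagonal D = diag(9, 4, -4); L, U strict lower/upper.
T_GS = -(D+L)⁻¹U: row 0 first, T[0,1] = -(5)/(9) = -0.5556; later rows by forward substitution.
  T[0,:] = [+0.0000 -0.5556 +0.6667]
  T[1,:] = [+0.0000 -0.1389 -0.8333]
  T[2,:] = [+0.0000 +0.1736 -0.9583]
eigenvalue magnitudes: 0.7009, 0.3963, 0.0000.
ρ = 0.7009; 0.7009 < 1: convergent.

0.7009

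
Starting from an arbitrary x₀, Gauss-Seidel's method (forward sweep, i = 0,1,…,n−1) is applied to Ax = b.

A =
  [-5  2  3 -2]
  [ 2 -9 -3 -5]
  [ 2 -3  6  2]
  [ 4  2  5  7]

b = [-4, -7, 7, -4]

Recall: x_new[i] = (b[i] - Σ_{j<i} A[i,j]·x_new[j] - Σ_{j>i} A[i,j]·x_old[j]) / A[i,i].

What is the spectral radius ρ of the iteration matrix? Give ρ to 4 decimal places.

Diagonal D = diag(-5, -9, 6, 7); L, U strict lower/upper.
GS T = -(D+L)⁻¹U: row 0 first, T[0,2] = -(3)/(-5) = +0.6000; later rows by forward substitution.
  T[0,:] = [+0.0000  +0.4000  +0.6000  -0.4000]
  T[1,:] = [+0.0000  +0.0889  -0.2000  -0.6444]
  T[2,:] = [+0.0000  -0.0889  -0.3000  -0.5222]
  T[3,:] = [+0.0000  -0.1905  -0.0714  +0.7857]
eigenvalue magnitudes: 0.9399, 0.4284, 0.0631, 0.0000.
ρ(T) = max|λ| = 0.9399; 0.9399 < 1 ⇒ converges.

0.9399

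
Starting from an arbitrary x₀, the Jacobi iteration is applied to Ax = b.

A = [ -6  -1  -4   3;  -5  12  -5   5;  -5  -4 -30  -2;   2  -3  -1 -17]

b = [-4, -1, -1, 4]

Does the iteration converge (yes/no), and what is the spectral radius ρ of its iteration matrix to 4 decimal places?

yes, ρ = 0.4233

Diagonal D = diag(-6, 12, -30, -17); L, U strict lower/upper.
Jacobi T = -D⁻¹(L+U): T[0,3] = -(3)/(-6) = +0.5000; T[0,0] = 0.
  T[0,:] = [+0.0000  -0.1667  -0.6667  +0.5000]
  T[1,:] = [+0.4167  +0.0000  +0.4167  -0.4167]
  T[2,:] = [-0.1667  -0.1333  +0.0000  -0.0667]
  T[3,:] = [+0.1176  -0.1765  -0.0588  +0.0000]
|eigenvalues of T|: 0.4233, 0.3113, 0.3113, 0.0797.
ρ(T) = max|λ| = 0.4233; 0.4233 < 1 ⇒ converges.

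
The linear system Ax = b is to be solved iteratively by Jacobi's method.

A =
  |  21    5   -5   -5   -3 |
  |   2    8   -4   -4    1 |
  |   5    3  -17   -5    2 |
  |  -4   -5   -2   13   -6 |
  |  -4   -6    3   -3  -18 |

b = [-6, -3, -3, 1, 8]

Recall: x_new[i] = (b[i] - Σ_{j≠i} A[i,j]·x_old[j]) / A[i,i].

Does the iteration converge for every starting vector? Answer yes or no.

Split A = D + L + U, D = diag(21, 8, -17, 13, -18).
T_J = -D⁻¹(L+U): T[2,1] = -(3)/(-17) = +0.1765; T[2,2] = 0.
  T[0,:] = [+0.0000, -0.2381, +0.2381, +0.2381, +0.1429]
  T[1,:] = [-0.2500, +0.0000, +0.5000, +0.5000, -0.1250]
  T[2,:] = [+0.2941, +0.1765, +0.0000, -0.2941, +0.1176]
  T[3,:] = [+0.3077, +0.3846, +0.1538, +0.0000, +0.4615]
  T[4,:] = [-0.2222, -0.3333, +0.1667, -0.1667, +0.0000]
|roots of det(T-λI)|: 0.9107, 0.4302, 0.4302, 0.2505, 0.2505.
ρ = 0.9107; 0.9107 < 1: convergent.

yes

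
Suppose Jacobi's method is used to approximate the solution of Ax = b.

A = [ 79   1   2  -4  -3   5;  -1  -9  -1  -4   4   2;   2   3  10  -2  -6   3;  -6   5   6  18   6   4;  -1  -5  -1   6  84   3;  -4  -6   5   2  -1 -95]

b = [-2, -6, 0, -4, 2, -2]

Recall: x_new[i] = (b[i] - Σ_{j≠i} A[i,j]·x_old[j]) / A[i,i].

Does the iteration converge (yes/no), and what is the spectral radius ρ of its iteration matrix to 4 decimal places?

A = D + L + U where D = diag(79, -9, 10, 18, 84, -95).
Jacobi T = -D⁻¹(L+U): T[4,0] = -(-1)/(84) = +0.0119; T[4,4] = 0.
  T[0,:] = [+0.0000  -0.0127  -0.0253  +0.0506  +0.0380  -0.0633]
  T[1,:] = [-0.1111  +0.0000  -0.1111  -0.4444  +0.4444  +0.2222]
  T[2,:] = [-0.2000  -0.3000  +0.0000  +0.2000  +0.6000  -0.3000]
  T[3,:] = [+0.3333  -0.2778  -0.3333  +0.0000  -0.3333  -0.2222]
  T[4,:] = [+0.0119  +0.0595  +0.0119  -0.0714  +0.0000  -0.0357]
  T[5,:] = [-0.0421  -0.0632  +0.0526  +0.0211  -0.0105  +0.0000]
|roots of det(T-λI)|: 0.4210, 0.3424, 0.2498, 0.2498, 0.1843, 0.0126.
ρ(T) = max|λ| = 0.4210; 0.4210 < 1: convergent.

yes, ρ = 0.4210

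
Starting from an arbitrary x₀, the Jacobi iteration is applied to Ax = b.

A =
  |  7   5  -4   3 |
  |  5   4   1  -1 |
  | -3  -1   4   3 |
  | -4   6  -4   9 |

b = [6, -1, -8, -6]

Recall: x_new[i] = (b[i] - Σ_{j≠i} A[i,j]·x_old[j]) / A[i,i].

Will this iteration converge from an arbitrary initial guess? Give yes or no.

A = D + L + U where D = diag(7, 4, 4, 9).
Jacobi: T = -D⁻¹(L+U), T[2,1] = -(-1)/(4) = +0.2500; T[2,2] = 0.
  T[0,:] = [+0.0000, -0.7143, +0.5714, -0.4286]
  T[1,:] = [-1.2500, +0.0000, -0.2500, +0.2500]
  T[2,:] = [+0.7500, +0.2500, +0.0000, -0.7500]
  T[3,:] = [+0.4444, -0.6667, +0.4444, +0.0000]
|λ(T)| sorted: 1.1378, 0.9223, 0.9223, 0.1005.
spectral radius ρ = 1.1378; 1.1378 > 1 ⇒ diverges.

no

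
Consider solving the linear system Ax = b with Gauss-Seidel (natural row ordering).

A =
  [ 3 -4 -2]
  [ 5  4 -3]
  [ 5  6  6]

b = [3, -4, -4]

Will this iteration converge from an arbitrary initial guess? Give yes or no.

no

Let D = diag(3, 4, 6); L, U the strict triangles.
T_GS = -(D+L)⁻¹U: row 0 first, T[0,1] = -(-4)/(3) = +1.3333; later rows by forward substitution.
  T[0,:] = [+0.0000, +1.3333, +0.6667]
  T[1,:] = [+0.0000, -1.6667, -0.0833]
  T[2,:] = [+0.0000, +0.5556, -0.4722]
|λ(T)| sorted: 1.6266, 0.5123, 0.0000.
ρ = 1.6266; 1.6266 > 1 ⇒ diverges.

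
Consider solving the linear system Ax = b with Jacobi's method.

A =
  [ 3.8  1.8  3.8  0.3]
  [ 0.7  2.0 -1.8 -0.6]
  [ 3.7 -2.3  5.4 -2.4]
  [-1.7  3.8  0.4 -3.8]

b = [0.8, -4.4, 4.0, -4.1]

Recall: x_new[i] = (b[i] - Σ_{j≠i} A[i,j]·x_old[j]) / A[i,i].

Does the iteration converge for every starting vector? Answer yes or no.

Split A = D + L + U, D = diag(3.8, 2, 5.4, -3.8).
T_J = -D⁻¹(L+U): T[2,3] = -(-2.4)/(5.4) = +0.4444; T[2,2] = 0.
  T[0,:] = [+0.0000  -0.4737  -1.0000  -0.0789]
  T[1,:] = [-0.3500  +0.0000  +0.9000  +0.3000]
  T[2,:] = [-0.6852  +0.4259  +0.0000  +0.4444]
  T[3,:] = [-0.4474  +1.0000  +0.1053  +0.0000]
eigenvalue magnitudes: 1.5529, 0.7716, 0.7716, 0.1415.
spectral radius ρ = 1.5529; 1.5529 > 1, so it fails to converge.

no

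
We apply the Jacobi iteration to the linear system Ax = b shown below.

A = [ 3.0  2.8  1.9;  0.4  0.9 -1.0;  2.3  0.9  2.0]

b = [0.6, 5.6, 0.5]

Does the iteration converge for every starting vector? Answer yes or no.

Split A = D + L + U, D = diag(3, 0.9, 2).
Jacobi T = -D⁻¹(L+U): T[1,0] = -(0.4)/(0.9) = -0.4444; T[1,1] = 0.
  T[0,:] = [+0.0000  -0.9333  -0.6333]
  T[1,:] = [-0.4444  +0.0000  +1.1111]
  T[2,:] = [-1.1500  -0.4500  +0.0000]
|roots of det(T-λI)|: 1.2290, 0.9313, 0.9313.
ρ = 1.2290; 1.2290 > 1, so it fails to converge.

no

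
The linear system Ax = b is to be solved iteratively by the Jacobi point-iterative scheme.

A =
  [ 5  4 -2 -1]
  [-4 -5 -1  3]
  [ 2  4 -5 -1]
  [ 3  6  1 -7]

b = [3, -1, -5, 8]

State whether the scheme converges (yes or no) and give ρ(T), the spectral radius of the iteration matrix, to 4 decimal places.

A = D + L + U where D = diag(5, -5, -5, -7).
T_J = -D⁻¹(L+U): T[0,1] = -(4)/(5) = -0.8000; T[0,0] = 0.
  T[0,:] = [+0.0000, -0.8000, +0.4000, +0.2000]
  T[1,:] = [-0.8000, +0.0000, -0.2000, +0.6000]
  T[2,:] = [+0.4000, +0.8000, +0.0000, -0.2000]
  T[3,:] = [+0.4286, +0.8571, +0.1429, +0.0000]
|roots of det(T-λI)|: 1.2577, 0.8246, 0.4000, 0.0331.
ρ(T) = max|λ| = 1.2577; 1.2577 > 1, so it fails to converge.

no, ρ = 1.2577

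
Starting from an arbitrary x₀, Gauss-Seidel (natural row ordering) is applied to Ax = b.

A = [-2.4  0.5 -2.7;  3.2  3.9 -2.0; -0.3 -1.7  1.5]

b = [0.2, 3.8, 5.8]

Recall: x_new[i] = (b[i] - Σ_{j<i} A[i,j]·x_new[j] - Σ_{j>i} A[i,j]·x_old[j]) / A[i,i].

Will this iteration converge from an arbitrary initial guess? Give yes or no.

no

Write A = D+L+U with D = diag(-2.4, 3.9, 1.5).
T_GS = -(D+L)⁻¹U: row 0 first, T[0,2] = -(-2.7)/(-2.4) = -1.1250; later rows by forward substitution.
  T[0,:] = [+0.0000  +0.2083  -1.1250]
  T[1,:] = [+0.0000  -0.1709  +1.4359]
  T[2,:] = [+0.0000  -0.1521  +1.4024]
|eigenvalues of T|: 1.2485, 0.0171, 0.0000.
spectral radius ρ = 1.2485; 1.2485 > 1: divergent.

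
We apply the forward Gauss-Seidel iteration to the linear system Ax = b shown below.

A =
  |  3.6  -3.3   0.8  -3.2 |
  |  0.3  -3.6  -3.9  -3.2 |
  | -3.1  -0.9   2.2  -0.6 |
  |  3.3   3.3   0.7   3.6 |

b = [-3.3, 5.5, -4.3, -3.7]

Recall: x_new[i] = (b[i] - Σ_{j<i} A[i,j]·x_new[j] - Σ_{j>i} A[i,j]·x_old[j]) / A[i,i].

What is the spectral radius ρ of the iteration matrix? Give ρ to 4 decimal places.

Diagonal D = diag(3.6, -3.6, 2.2, 3.6); L, U strict lower/upper.
T_GS = -(D+L)⁻¹U: row 0 first, T[0,3] = -(-3.2)/(3.6) = +0.8889; later rows by forward substitution.
  T[0,:] = [+0.0000  +0.9167  -0.2222  +0.8889]
  T[1,:] = [+0.0000  +0.0764  -1.1019  -0.8148]
  T[2,:] = [+0.0000  +1.3229  -0.7639  +1.1919]
  T[3,:] = [+0.0000  -1.1675  +1.3623  -0.2997]
moduli |λ_i(T)| = 1.5182, 0.7493, 0.2182, 0.0000.
ρ(T) = max|λ| = 1.5182; 1.5182 > 1 ⇒ diverges.

1.5182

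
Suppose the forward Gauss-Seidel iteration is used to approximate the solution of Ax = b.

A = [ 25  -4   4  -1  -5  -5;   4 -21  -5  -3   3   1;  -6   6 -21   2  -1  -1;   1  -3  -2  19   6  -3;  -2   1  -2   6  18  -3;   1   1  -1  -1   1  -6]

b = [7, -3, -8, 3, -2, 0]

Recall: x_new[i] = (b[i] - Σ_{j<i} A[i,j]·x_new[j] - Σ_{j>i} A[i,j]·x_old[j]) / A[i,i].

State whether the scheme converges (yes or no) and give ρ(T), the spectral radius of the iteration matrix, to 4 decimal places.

yes, ρ = 0.2823

Split A = D + L + U, D = diag(25, -21, -21, 19, 18, -6).
Gauss-Seidel: T = -(D+L)⁻¹U, row 0 first, T[0,1] = -(-4)/(25) = +0.1600; later rows by forward substitution.
  T[0,:] = [+0.0000 +0.1600 -0.1600 +0.0400 +0.2000 +0.2000]
  T[1,:] = [+0.0000 +0.0305 -0.2686 -0.1352 +0.1810 +0.0857]
  T[2,:] = [+0.0000 -0.0370 -0.0310 +0.0452 -0.0531 -0.0803]
  T[3,:] = [+0.0000 -0.0075 -0.0373 -0.0187 -0.3033 +0.1525]
  T[4,:] = [+0.0000 +0.0145 +0.0061 +0.0232 +0.1074 +0.1244]
  T[5,:] = [+0.0000 +0.0416 -0.0590 -0.0164 +0.1408 +0.0563]
eigenvalue magnitudes: 0.2823, 0.1145, 0.1145, 0.0927, 0.0927, 0.0000.
ρ = 0.2823; 0.2823 < 1: convergent.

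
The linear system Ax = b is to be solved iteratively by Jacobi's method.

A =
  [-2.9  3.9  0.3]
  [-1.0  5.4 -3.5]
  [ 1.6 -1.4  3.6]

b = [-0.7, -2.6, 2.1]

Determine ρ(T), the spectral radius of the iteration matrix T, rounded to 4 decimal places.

Split A = D + L + U, D = diag(-2.9, 5.4, 3.6).
Jacobi T = -D⁻¹(L+U): T[2,1] = -(-1.4)/(3.6) = +0.3889; T[2,2] = 0.
  T[0,:] = [+0.0000  +1.3448  +0.1034]
  T[1,:] = [+0.1852  +0.0000  +0.6481]
  T[2,:] = [-0.4444  +0.3889  +0.0000]
moduli |λ_i(T)| = 0.9295, 0.6394, 0.6394.
spectral radius ρ = 0.9295; 0.9295 < 1 ⇒ converges.

0.9295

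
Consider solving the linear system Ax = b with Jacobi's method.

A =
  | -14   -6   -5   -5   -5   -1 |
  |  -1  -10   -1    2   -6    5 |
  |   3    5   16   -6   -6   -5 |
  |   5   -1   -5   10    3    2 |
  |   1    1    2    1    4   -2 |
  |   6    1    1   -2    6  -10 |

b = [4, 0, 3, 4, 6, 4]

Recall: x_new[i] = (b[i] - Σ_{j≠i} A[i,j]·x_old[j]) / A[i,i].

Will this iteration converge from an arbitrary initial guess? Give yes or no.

Write A = D+L+U with D = diag(-14, -10, 16, 10, 4, -10).
Jacobi T = -D⁻¹(L+U): T[4,1] = -(1)/(4) = -0.2500; T[4,4] = 0.
  T[0,:] = [+0.0000  -0.4286  -0.3571  -0.3571  -0.3571  -0.0714]
  T[1,:] = [-0.1000  +0.0000  -0.1000  +0.2000  -0.6000  +0.5000]
  T[2,:] = [-0.1875  -0.3125  +0.0000  +0.3750  +0.3750  +0.3125]
  T[3,:] = [-0.5000  +0.1000  +0.5000  +0.0000  -0.3000  -0.2000]
  T[4,:] = [-0.2500  -0.2500  -0.5000  -0.2500  +0.0000  +0.5000]
  T[5,:] = [+0.6000  +0.1000  +0.1000  -0.2000  +0.6000  +0.0000]
|eigenvalues of T|: 1.1480, 0.7512, 0.7512, 0.5320, 0.4085, 0.4085.
spectral radius ρ = 1.1480; 1.1480 > 1: divergent.

no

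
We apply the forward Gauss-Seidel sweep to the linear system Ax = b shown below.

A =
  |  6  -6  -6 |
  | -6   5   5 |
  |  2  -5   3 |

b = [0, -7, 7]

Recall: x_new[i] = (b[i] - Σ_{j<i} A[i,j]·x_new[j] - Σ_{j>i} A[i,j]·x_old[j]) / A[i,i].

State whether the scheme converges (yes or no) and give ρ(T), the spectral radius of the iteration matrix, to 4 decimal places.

Diagonal D = diag(6, 5, 3); L, U strict lower/upper.
Gauss-Seidel: T = -(D+L)⁻¹U, row 0 first, T[0,1] = -(-6)/(6) = +1.0000; later rows by forward substitution.
  T[0,:] = [+0.0000  +1.0000  +1.0000]
  T[1,:] = [+0.0000  +1.2000  +0.2000]
  T[2,:] = [+0.0000  +1.3333  -0.3333]
|λ(T)| sorted: 1.3577, 0.4910, 0.0000.
ρ = 1.3577; 1.3577 > 1, so it fails to converge.

no, ρ = 1.3577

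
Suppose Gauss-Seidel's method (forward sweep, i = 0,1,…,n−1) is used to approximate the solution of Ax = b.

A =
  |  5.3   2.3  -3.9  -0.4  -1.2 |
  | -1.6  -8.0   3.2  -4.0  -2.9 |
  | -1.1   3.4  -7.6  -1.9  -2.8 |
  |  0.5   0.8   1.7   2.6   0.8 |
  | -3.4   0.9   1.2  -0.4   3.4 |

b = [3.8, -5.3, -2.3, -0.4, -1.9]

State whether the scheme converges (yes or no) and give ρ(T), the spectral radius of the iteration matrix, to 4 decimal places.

Write A = D+L+U with D = diag(5.3, -8, -7.6, 2.6, 3.4).
Gauss-Seidel: T = -(D+L)⁻¹U, row 0 first, T[0,1] = -(2.3)/(5.3) = -0.4340; later rows by forward substitution.
  T[0,:] = [+0.0000 -0.4340 +0.7358 +0.0755 +0.2264]
  T[1,:] = [+0.0000 +0.0868 +0.2528 -0.5151 -0.4078]
  T[2,:] = [+0.0000 +0.1016 +0.0066 -0.4914 -0.5836]
  T[3,:] = [+0.0000 -0.0097 -0.2236 +0.4653 +0.1558]
  T[4,:] = [+0.0000 -0.4940 +0.6403 +0.4400 +0.5587]
moduli |λ_i(T)| = 0.9168, 0.3544, 0.3544, 0.1160, 0.0000.
ρ(T) = max|λ| = 0.9168; 0.9168 < 1, so it converges for any x₀.

yes, ρ = 0.9168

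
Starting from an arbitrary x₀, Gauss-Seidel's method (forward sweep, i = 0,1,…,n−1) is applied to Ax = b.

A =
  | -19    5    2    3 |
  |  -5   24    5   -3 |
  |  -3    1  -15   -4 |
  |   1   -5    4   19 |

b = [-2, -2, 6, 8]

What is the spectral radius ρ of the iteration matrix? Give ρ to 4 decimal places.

0.2127

A = D + L + U where D = diag(-19, 24, -15, 19).
Gauss-Seidel: T = -(D+L)⁻¹U, row 0 first, T[0,1] = -(5)/(-19) = +0.2632; later rows by forward substitution.
  T[0,:] = [+0.0000 +0.2632 +0.1053 +0.1579]
  T[1,:] = [+0.0000 +0.0548 -0.1864 +0.1579]
  T[2,:] = [+0.0000 -0.0490 -0.0335 -0.2877]
  T[3,:] = [+0.0000 +0.0109 -0.0475 +0.0938]
|roots of det(T-λI)|: 0.2127, 0.1262, 0.0287, 0.0000.
spectral radius ρ = 0.2127; 0.2127 < 1: convergent.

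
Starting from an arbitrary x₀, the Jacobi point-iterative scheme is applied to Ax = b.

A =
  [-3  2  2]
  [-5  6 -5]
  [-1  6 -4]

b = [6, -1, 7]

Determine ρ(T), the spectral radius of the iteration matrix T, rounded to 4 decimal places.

A = D + L + U where D = diag(-3, 6, -4).
T_J = -D⁻¹(L+U): T[0,1] = -(2)/(-3) = +0.6667; T[0,0] = 0.
  T[0,:] = [+0.0000 +0.6667 +0.6667]
  T[1,:] = [+0.8333 +0.0000 +0.8333]
  T[2,:] = [-0.2500 +1.5000 +0.0000]
moduli |λ_i(T)| = 1.4547, 0.9547, 0.5000.
spectral radius ρ = 1.4547; 1.4547 > 1: divergent.

1.4547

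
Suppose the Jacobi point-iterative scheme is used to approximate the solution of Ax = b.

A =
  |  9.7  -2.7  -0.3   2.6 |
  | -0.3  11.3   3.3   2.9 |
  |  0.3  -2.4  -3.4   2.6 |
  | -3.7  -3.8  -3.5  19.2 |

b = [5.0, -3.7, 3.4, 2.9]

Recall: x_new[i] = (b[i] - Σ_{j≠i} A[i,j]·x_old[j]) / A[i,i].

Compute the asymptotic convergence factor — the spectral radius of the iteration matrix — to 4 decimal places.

Split A = D + L + U, D = diag(9.7, 11.3, -3.4, 19.2).
Jacobi T = -D⁻¹(L+U): T[3,1] = -(-3.8)/(19.2) = +0.1979; T[3,3] = 0.
  T[0,:] = [+0.0000, +0.2784, +0.0309, -0.2680]
  T[1,:] = [+0.0265, +0.0000, -0.2920, -0.2566]
  T[2,:] = [+0.0882, -0.7059, +0.0000, +0.7647]
  T[3,:] = [+0.1927, +0.1979, +0.1823, +0.0000]
|eigenvalues of T|: 0.5604, 0.4151, 0.1417, 0.0035.
ρ(T) = max|λ| = 0.5604; 0.5604 < 1, so it converges for any x₀.

0.5604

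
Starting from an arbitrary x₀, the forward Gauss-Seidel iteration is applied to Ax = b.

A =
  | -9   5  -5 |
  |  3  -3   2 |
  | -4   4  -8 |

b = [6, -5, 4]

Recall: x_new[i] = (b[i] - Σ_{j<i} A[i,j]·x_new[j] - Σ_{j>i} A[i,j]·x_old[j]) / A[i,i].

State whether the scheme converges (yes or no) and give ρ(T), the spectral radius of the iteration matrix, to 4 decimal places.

yes, ρ = 0.5556

Split A = D + L + U, D = diag(-9, -3, -8).
Gauss-Seidel: T = -(D+L)⁻¹U, row 0 first, T[0,1] = -(5)/(-9) = +0.5556; later rows by forward substitution.
  T[0,:] = [+0.0000 +0.5556 -0.5556]
  T[1,:] = [+0.0000 +0.5556 +0.1111]
  T[2,:] = [+0.0000 +0.0000 +0.3333]
|eigenvalues of T|: 0.5556, 0.3333, 0.0000.
ρ = 0.5556; 0.5556 < 1: convergent.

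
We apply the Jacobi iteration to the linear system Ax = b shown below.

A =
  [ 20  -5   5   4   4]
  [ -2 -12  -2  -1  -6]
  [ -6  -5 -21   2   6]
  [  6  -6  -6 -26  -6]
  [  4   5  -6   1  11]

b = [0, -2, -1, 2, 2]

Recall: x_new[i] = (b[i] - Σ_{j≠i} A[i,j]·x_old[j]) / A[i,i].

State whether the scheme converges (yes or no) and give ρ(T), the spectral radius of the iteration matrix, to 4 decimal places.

yes, ρ = 0.8325

Diagonal D = diag(20, -12, -21, -26, 11); L, U strict lower/upper.
Jacobi T = -D⁻¹(L+U): T[1,3] = -(-1)/(-12) = -0.0833; T[1,1] = 0.
  T[0,:] = [+0.0000  +0.2500  -0.2500  -0.2000  -0.2000]
  T[1,:] = [-0.1667  +0.0000  -0.1667  -0.0833  -0.5000]
  T[2,:] = [-0.2857  -0.2381  +0.0000  +0.0952  +0.2857]
  T[3,:] = [+0.2308  -0.2308  -0.2308  +0.0000  -0.2308]
  T[4,:] = [-0.3636  -0.4545  +0.5455  -0.0909  +0.0000]
|λ(T)| sorted: 0.8325, 0.5973, 0.3077, 0.2785, 0.2785.
spectral radius ρ = 0.8325; 0.8325 < 1, so it converges for any x₀.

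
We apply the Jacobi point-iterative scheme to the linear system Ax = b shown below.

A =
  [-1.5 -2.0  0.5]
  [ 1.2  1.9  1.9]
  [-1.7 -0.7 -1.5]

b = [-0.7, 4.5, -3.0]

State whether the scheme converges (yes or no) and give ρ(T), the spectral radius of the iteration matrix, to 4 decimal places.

no, ρ = 1.3944

Write A = D+L+U with D = diag(-1.5, 1.9, -1.5).
T_J = -D⁻¹(L+U): T[0,2] = -(0.5)/(-1.5) = +0.3333; T[0,0] = 0.
  T[0,:] = [+0.0000, -1.3333, +0.3333]
  T[1,:] = [-0.6316, +0.0000, -1.0000]
  T[2,:] = [-1.1333, -0.4667, +0.0000]
moduli |λ_i(T)| = 1.3944, 1.0066, 1.0066.
ρ = 1.3944; 1.3944 > 1 ⇒ diverges.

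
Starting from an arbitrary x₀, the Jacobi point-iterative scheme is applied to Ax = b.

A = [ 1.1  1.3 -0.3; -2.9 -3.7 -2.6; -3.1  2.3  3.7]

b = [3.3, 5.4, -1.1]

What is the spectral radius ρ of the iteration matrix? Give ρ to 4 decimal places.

Split A = D + L + U, D = diag(1.1, -3.7, 3.7).
Jacobi T = -D⁻¹(L+U): T[1,2] = -(-2.6)/(-3.7) = -0.7027; T[1,1] = 0.
  T[0,:] = [+0.0000 -1.1818 +0.2727]
  T[1,:] = [-0.7838 +0.0000 -0.7027]
  T[2,:] = [+0.8378 -0.6216 +0.0000]
eigenvalue magnitudes: 1.4683, 0.7512, 0.7512.
spectral radius ρ = 1.4683; 1.4683 > 1: divergent.

1.4683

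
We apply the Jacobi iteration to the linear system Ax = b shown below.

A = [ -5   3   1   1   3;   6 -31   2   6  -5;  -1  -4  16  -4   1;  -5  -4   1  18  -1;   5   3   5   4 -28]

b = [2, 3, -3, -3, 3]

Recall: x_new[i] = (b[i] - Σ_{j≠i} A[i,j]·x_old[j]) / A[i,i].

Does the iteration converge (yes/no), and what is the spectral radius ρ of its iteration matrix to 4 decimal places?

Diagonal D = diag(-5, -31, 16, 18, -28); L, U strict lower/upper.
Jacobi T = -D⁻¹(L+U): T[2,4] = -(1)/(16) = -0.0625; T[2,2] = 0.
  T[0,:] = [+0.0000 +0.6000 +0.2000 +0.2000 +0.6000]
  T[1,:] = [+0.1935 +0.0000 +0.0645 +0.1935 -0.1613]
  T[2,:] = [+0.0625 +0.2500 +0.0000 +0.2500 -0.0625]
  T[3,:] = [+0.2778 +0.2222 -0.0556 +0.0000 +0.0556]
  T[4,:] = [+0.1786 +0.1071 +0.1786 +0.1429 +0.0000]
|roots of det(T-λI)|: 0.6897, 0.4464, 0.1923, 0.1923, 0.0938.
ρ = 0.6897; 0.6897 < 1: convergent.

yes, ρ = 0.6897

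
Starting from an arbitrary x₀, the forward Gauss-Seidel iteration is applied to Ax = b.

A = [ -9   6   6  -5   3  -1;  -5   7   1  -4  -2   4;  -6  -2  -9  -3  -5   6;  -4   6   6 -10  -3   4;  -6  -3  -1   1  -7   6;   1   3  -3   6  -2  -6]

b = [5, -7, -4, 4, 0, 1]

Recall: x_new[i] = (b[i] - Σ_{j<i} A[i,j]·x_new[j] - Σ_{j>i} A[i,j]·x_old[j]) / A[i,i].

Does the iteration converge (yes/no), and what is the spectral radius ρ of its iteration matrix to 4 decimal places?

no, ρ = 1.2209

Split A = D + L + U, D = diag(-9, 7, -9, -10, -7, -6).
T_GS = -(D+L)⁻¹U: row 0 first, T[0,2] = -(6)/(-9) = +0.6667; later rows by forward substitution.
  T[0,:] = [+0.0000  +0.6667  +0.6667  -0.5556  +0.3333  -0.1111]
  T[1,:] = [+0.0000  +0.4762  +0.3333  +0.1746  +0.5238  -0.6508]
  T[2,:] = [+0.0000  -0.5503  -0.5185  -0.0018  -0.8942  +0.8854]
  T[3,:] = [+0.0000  -0.3111  -0.3778  +0.3259  -0.6556  +0.5852]
  T[4,:] = [+0.0000  -0.7413  -0.6942  +0.4482  -0.4761  +1.1884]
  T[5,:] = [+0.0000  +0.5603  +0.3907  +0.1721  +0.2677  -0.5975]
eigenvalue magnitudes: 1.2209, 0.3377, 0.3377, 0.0988, 0.0988, 0.0000.
spectral radius ρ = 1.2209; 1.2209 > 1, so it fails to converge.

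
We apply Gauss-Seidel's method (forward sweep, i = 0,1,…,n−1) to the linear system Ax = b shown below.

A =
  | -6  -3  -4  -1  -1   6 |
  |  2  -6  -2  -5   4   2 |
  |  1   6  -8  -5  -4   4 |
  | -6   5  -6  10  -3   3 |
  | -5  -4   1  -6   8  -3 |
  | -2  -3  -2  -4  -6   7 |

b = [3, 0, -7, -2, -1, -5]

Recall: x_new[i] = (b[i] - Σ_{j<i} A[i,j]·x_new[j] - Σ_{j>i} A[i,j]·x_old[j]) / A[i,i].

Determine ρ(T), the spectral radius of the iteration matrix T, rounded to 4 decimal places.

A = D + L + U where D = diag(-6, -6, -8, 10, 8, 7).
GS T = -(D+L)⁻¹U: row 0 first, T[0,2] = -(-4)/(-6) = -0.6667; later rows by forward substitution.
  T[0,:] = [+0.0000  -0.5000  -0.6667  -0.1667  -0.1667  +1.0000]
  T[1,:] = [+0.0000  -0.1667  -0.5556  -0.8889  +0.6111  +0.6667]
  T[2,:] = [+0.0000  -0.1875  -0.5000  -1.3125  -0.0625  +1.1250]
  T[3,:] = [+0.0000  -0.3292  -0.4222  -0.4431  -0.1431  +0.6417]
  T[4,:] = [+0.0000  -0.6193  -0.9486  -0.7168  +0.1019  +1.6740]
  T[5,:] = [+0.0000  -0.9868  -1.6258  -1.6712  +0.2020  +2.6943]
eigenvalue magnitudes: 1.5224, 0.5803, 0.3665, 0.1017, 0.1017, 0.0000.
spectral radius ρ = 1.5224; 1.5224 > 1 ⇒ diverges.

1.5224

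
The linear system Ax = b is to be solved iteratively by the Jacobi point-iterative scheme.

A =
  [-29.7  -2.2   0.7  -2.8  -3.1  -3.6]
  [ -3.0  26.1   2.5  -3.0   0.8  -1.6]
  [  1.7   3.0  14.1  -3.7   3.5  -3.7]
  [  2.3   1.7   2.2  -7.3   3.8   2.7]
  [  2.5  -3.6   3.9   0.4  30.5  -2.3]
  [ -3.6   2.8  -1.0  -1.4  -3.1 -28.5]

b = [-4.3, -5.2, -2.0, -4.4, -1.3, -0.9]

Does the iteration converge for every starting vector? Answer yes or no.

A = D + L + U where D = diag(-29.7, 26.1, 14.1, -7.3, 30.5, -28.5).
Jacobi T = -D⁻¹(L+U): T[3,0] = -(2.3)/(-7.3) = +0.3151; T[3,3] = 0.
  T[0,:] = [+0.0000, -0.0741, +0.0236, -0.0943, -0.1044, -0.1212]
  T[1,:] = [+0.1149, +0.0000, -0.0958, +0.1149, -0.0307, +0.0613]
  T[2,:] = [-0.1206, -0.2128, +0.0000, +0.2624, -0.2482, +0.2624]
  T[3,:] = [+0.3151, +0.2329, +0.3014, +0.0000, +0.5205, +0.3699]
  T[4,:] = [-0.0820, +0.1180, -0.1279, -0.0131, +0.0000, +0.0754]
  T[5,:] = [-0.1263, +0.0982, -0.0351, -0.0491, -0.1088, +0.0000]
|eigenvalues of T|: 0.4112, 0.2189, 0.2189, 0.1656, 0.1603, 0.1603.
ρ(T) = max|λ| = 0.4112; 0.4112 < 1: convergent.

yes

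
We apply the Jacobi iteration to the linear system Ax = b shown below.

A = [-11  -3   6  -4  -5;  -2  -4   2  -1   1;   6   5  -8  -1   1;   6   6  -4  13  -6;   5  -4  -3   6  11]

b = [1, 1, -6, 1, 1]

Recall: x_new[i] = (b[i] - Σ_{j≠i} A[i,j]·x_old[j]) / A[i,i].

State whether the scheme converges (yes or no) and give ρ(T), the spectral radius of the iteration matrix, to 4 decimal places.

Let D = diag(-11, -4, -8, 13, 11); L, U the strict triangles.
Jacobi T = -D⁻¹(L+U): T[2,3] = -(-1)/(-8) = -0.1250; T[2,2] = 0.
  T[0,:] = [+0.0000, -0.2727, +0.5455, -0.3636, -0.4545]
  T[1,:] = [-0.5000, +0.0000, +0.5000, -0.2500, +0.2500]
  T[2,:] = [+0.7500, +0.6250, +0.0000, -0.1250, +0.1250]
  T[3,:] = [-0.4615, -0.4615, +0.3077, +0.0000, +0.4615]
  T[4,:] = [-0.4545, +0.3636, +0.2727, -0.5455, +0.0000]
|roots of det(T-λI)|: 1.2688, 0.6943, 0.6943, 0.3156, 0.3156.
ρ(T) = max|λ| = 1.2688; 1.2688 > 1: divergent.

no, ρ = 1.2688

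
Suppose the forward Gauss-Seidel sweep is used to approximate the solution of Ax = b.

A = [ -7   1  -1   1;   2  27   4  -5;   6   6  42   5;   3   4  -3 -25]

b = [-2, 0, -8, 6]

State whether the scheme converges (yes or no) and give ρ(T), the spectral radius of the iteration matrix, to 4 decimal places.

yes, ρ = 0.1713

Split A = D + L + U, D = diag(-7, 27, 42, -25).
T_GS = -(D+L)⁻¹U: row 0 first, T[0,3] = -(1)/(-7) = +0.1429; later rows by forward substitution.
  T[0,:] = [+0.0000 +0.1429 -0.1429 +0.1429]
  T[1,:] = [+0.0000 -0.0106 -0.1376 +0.1746]
  T[2,:] = [+0.0000 -0.0189 +0.0401 -0.1644]
  T[3,:] = [+0.0000 +0.0177 -0.0440 +0.0648]
|λ(T)| sorted: 0.1713, 0.0420, 0.0420, 0.0000.
spectral radius ρ = 0.1713; 0.1713 < 1: convergent.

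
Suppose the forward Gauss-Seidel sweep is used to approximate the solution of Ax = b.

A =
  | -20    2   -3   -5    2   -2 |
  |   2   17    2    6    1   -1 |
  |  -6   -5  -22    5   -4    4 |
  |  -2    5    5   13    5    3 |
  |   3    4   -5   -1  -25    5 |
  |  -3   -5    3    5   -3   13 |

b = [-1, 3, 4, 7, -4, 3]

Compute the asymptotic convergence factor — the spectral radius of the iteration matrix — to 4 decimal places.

Split A = D + L + U, D = diag(-20, 17, -22, 13, -25, 13).
T_GS = -(D+L)⁻¹U: row 0 first, T[0,3] = -(-5)/(-20) = -0.2500; later rows by forward substitution.
  T[0,:] = [+0.0000 +0.1000 -0.1500 -0.2500 +0.1000 -0.1000]
  T[1,:] = [+0.0000 -0.0118 -0.1000 -0.3235 -0.0706 +0.0706]
  T[2,:] = [+0.0000 -0.0246 +0.0636 +0.3690 -0.1930 +0.1930]
  T[3,:] = [+0.0000 +0.0294 -0.0091 -0.0559 -0.2678 -0.3476]
  T[4,:] = [+0.0000 +0.0139 -0.0464 -0.1533 +0.0500 +0.1746]
  T[5,:] = [+0.0000 +0.0161 -0.0950 -0.2811 +0.1550 +0.1335]
moduli |λ_i(T)| = 0.5427, 0.1405, 0.1405, 0.0666, 0.0666, 0.0000.
spectral radius ρ = 0.5427; 0.5427 < 1 ⇒ converges.

0.5427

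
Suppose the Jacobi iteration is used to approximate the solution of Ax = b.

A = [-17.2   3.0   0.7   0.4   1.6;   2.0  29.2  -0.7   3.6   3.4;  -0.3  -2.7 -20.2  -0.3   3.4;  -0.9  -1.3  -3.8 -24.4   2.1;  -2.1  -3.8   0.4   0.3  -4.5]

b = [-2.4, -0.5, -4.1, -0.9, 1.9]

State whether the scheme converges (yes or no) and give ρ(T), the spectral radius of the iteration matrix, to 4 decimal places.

yes, ρ = 0.2755

Split A = D + L + U, D = diag(-17.2, 29.2, -20.2, -24.4, -4.5).
Jacobi: T = -D⁻¹(L+U), T[3,1] = -(-1.3)/(-24.4) = -0.0533; T[3,3] = 0.
  T[0,:] = [+0.0000, +0.1744, +0.0407, +0.0233, +0.0930]
  T[1,:] = [-0.0685, +0.0000, +0.0240, -0.1233, -0.1164]
  T[2,:] = [-0.0149, -0.1337, +0.0000, -0.0149, +0.1683]
  T[3,:] = [-0.0369, -0.0533, -0.1557, +0.0000, +0.0861]
  T[4,:] = [-0.4667, -0.8444, +0.0889, +0.0667, +0.0000]
|λ(T)| sorted: 0.2755, 0.2301, 0.2301, 0.2019, 0.1641.
ρ = 0.2755; 0.2755 < 1: convergent.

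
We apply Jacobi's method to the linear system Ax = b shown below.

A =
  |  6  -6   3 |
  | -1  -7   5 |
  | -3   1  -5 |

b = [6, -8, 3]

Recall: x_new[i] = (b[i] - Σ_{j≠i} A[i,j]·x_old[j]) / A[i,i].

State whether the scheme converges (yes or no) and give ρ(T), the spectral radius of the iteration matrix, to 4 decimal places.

yes, ρ = 0.8784

Write A = D+L+U with D = diag(6, -7, -5).
Jacobi: T = -D⁻¹(L+U), T[0,1] = -(-6)/(6) = +1.0000; T[0,0] = 0.
  T[0,:] = [+0.0000 +1.0000 -0.5000]
  T[1,:] = [-0.1429 +0.0000 +0.7143]
  T[2,:] = [-0.6000 +0.2000 +0.0000]
|eigenvalues of T|: 0.8784, 0.6867, 0.6867.
ρ(T) = max|λ| = 0.8784; 0.8784 < 1, so it converges for any x₀.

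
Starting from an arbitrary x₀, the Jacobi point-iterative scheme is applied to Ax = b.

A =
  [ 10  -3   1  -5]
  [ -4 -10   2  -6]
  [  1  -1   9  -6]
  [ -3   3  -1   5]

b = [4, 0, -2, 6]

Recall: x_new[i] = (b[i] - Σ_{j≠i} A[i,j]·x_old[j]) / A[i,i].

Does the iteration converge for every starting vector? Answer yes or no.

Let D = diag(10, -10, 9, 5); L, U the strict triangles.
T_J = -D⁻¹(L+U): T[2,1] = -(-1)/(9) = +0.1111; T[2,2] = 0.
  T[0,:] = [+0.0000  +0.3000  -0.1000  +0.5000]
  T[1,:] = [-0.4000  +0.0000  +0.2000  -0.6000]
  T[2,:] = [-0.1111  +0.1111  +0.0000  +0.6667]
  T[3,:] = [+0.6000  -0.6000  +0.2000  +0.0000]
moduli |λ_i(T)| = 0.9366, 0.7547, 0.1825, 0.1825.
spectral radius ρ = 0.9366; 0.9366 < 1, so it converges for any x₀.

yes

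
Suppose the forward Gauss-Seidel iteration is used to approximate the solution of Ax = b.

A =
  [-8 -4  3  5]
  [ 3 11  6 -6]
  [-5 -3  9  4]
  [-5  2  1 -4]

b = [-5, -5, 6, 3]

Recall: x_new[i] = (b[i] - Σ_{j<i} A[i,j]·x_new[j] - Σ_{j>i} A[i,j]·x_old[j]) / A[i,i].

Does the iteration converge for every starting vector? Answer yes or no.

yes

Write A = D+L+U with D = diag(-8, 11, 9, -4).
GS T = -(D+L)⁻¹U: row 0 first, T[0,3] = -(5)/(-8) = +0.6250; later rows by forward substitution.
  T[0,:] = [+0.0000, -0.5000, +0.3750, +0.6250]
  T[1,:] = [+0.0000, +0.1364, -0.6477, +0.3750]
  T[2,:] = [+0.0000, -0.2323, -0.0076, +0.0278]
  T[3,:] = [+0.0000, +0.6351, -0.7945, -0.5868]
moduli |λ_i(T)| = 0.7774, 0.6292, 0.3098, 0.0000.
ρ(T) = max|λ| = 0.7774; 0.7774 < 1, so it converges for any x₀.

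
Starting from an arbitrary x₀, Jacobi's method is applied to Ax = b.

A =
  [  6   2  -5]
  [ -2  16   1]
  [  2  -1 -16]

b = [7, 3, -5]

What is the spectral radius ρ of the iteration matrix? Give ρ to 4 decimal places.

0.2832

Split A = D + L + U, D = diag(6, 16, -16).
T_J = -D⁻¹(L+U): T[0,2] = -(-5)/(6) = +0.8333; T[0,0] = 0.
  T[0,:] = [+0.0000  -0.3333  +0.8333]
  T[1,:] = [+0.1250  +0.0000  -0.0625]
  T[2,:] = [+0.1250  -0.0625  +0.0000]
eigenvalue magnitudes: 0.2832, 0.2207, 0.0625.
ρ(T) = max|λ| = 0.2832; 0.2832 < 1: convergent.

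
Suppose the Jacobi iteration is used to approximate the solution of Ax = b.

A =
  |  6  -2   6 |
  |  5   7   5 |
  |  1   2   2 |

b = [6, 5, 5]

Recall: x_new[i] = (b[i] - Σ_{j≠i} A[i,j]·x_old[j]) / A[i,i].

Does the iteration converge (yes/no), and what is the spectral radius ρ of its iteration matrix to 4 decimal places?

A = D + L + U where D = diag(6, 7, 2).
Jacobi T = -D⁻¹(L+U): T[0,2] = -(6)/(6) = -1.0000; T[0,0] = 0.
  T[0,:] = [+0.0000  +0.3333  -1.0000]
  T[1,:] = [-0.7143  +0.0000  -0.7143]
  T[2,:] = [-0.5000  -1.0000  +0.0000]
|roots of det(T-λI)|: 1.2114, 0.7010, 0.7010.
ρ = 1.2114; 1.2114 > 1: divergent.

no, ρ = 1.2114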